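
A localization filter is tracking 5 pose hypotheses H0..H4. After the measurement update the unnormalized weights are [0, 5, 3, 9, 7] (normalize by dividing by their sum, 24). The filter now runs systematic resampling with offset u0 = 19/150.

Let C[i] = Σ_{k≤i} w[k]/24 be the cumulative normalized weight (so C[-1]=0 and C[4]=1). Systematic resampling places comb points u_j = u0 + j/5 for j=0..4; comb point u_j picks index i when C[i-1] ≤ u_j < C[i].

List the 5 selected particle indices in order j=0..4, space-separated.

C = [0, 5/24, 1/3, 17/24, 1]
j=0: u_0=19/150 ∈ [0, 5/24) → index 1
j=1: u_1=49/150 ∈ [5/24, 1/3) → index 2
j=2: u_2=79/150 ∈ [1/3, 17/24) → index 3
j=3: u_3=109/150 ∈ [17/24, 1) → index 4
j=4: u_4=139/150 ∈ [17/24, 1) → index 4

1 2 3 4 4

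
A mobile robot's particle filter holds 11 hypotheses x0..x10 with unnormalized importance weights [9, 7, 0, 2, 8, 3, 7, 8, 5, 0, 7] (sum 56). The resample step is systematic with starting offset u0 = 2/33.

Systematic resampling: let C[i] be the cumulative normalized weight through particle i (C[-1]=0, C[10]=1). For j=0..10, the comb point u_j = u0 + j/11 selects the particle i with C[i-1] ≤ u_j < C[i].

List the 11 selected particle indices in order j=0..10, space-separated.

C = [9/56, 2/7, 2/7, 9/28, 13/28, 29/56, 9/14, 11/14, 7/8, 7/8, 1]
j=0: u_0=2/33 ∈ [0, 9/56) → index 0
j=1: u_1=5/33 ∈ [0, 9/56) → index 0
j=2: u_2=8/33 ∈ [9/56, 2/7) → index 1
j=3: u_3=1/3 ∈ [9/28, 13/28) → index 4
j=4: u_4=14/33 ∈ [9/28, 13/28) → index 4
j=5: u_5=17/33 ∈ [13/28, 29/56) → index 5
j=6: u_6=20/33 ∈ [29/56, 9/14) → index 6
j=7: u_7=23/33 ∈ [9/14, 11/14) → index 7
j=8: u_8=26/33 ∈ [11/14, 7/8) → index 8
j=9: u_9=29/33 ∈ [7/8, 1) → index 10
j=10: u_10=32/33 ∈ [7/8, 1) → index 10

0 0 1 4 4 5 6 7 8 10 10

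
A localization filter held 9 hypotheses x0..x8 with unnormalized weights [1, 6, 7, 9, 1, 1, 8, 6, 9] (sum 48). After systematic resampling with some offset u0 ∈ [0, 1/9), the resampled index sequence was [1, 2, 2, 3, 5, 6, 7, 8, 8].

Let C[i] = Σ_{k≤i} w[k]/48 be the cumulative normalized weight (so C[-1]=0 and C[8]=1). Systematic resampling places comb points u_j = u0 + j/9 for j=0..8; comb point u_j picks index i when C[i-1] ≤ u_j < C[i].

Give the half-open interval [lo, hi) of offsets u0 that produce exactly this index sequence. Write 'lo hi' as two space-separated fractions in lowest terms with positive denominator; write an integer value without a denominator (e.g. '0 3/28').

1/18 5/72

C = [1/48, 7/48, 7/24, 23/48, 1/2, 25/48, 11/16, 13/16, 1]
j=0 picked index 1: u0 ∈ [1/48, 7/48)
j=1 picked index 2: u0 ∈ [5/144, 13/72)
j=2 picked index 2: u0 ∈ [-11/144, 5/72)
j=3 picked index 3: u0 ∈ [-1/24, 7/48)
j=4 picked index 5: u0 ∈ [1/18, 11/144)
j=5 picked index 6: u0 ∈ [-5/144, 19/144)
j=6 picked index 7: u0 ∈ [1/48, 7/48)
j=7 picked index 8: u0 ∈ [5/144, 2/9)
j=8 picked index 8: u0 ∈ [-11/144, 1/9)
intersection: [1/18, 5/72)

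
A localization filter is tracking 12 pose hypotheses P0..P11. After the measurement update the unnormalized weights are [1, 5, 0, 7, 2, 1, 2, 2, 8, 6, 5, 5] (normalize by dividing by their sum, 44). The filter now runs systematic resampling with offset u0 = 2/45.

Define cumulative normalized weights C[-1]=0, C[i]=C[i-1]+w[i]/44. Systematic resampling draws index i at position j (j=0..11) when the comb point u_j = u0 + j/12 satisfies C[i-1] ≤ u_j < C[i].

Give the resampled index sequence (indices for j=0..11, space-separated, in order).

1 1 3 3 6 8 8 8 9 10 10 11

C = [1/44, 3/22, 3/22, 13/44, 15/44, 4/11, 9/22, 5/11, 7/11, 17/22, 39/44, 1]
j=0: u_0=2/45 ∈ [1/44, 3/22) → index 1
j=1: u_1=23/180 ∈ [1/44, 3/22) → index 1
j=2: u_2=19/90 ∈ [3/22, 13/44) → index 3
j=3: u_3=53/180 ∈ [3/22, 13/44) → index 3
j=4: u_4=17/45 ∈ [4/11, 9/22) → index 6
j=5: u_5=83/180 ∈ [5/11, 7/11) → index 8
j=6: u_6=49/90 ∈ [5/11, 7/11) → index 8
j=7: u_7=113/180 ∈ [5/11, 7/11) → index 8
j=8: u_8=32/45 ∈ [7/11, 17/22) → index 9
j=9: u_9=143/180 ∈ [17/22, 39/44) → index 10
j=10: u_10=79/90 ∈ [17/22, 39/44) → index 10
j=11: u_11=173/180 ∈ [39/44, 1) → index 11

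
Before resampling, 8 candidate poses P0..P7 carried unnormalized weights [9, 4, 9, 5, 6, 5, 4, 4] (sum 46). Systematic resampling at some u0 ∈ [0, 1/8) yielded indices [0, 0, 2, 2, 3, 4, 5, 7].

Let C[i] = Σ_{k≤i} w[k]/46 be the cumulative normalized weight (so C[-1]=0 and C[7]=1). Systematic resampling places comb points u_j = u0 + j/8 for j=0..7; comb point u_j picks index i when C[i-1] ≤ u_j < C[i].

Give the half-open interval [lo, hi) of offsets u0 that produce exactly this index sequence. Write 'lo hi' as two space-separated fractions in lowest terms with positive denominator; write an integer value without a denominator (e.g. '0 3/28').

7/184 13/184

C = [9/46, 13/46, 11/23, 27/46, 33/46, 19/23, 21/23, 1]
j=0 picked index 0: u0 ∈ [0, 9/46)
j=1 picked index 0: u0 ∈ [-1/8, 13/184)
j=2 picked index 2: u0 ∈ [3/92, 21/92)
j=3 picked index 2: u0 ∈ [-17/184, 19/184)
j=4 picked index 3: u0 ∈ [-1/46, 2/23)
j=5 picked index 4: u0 ∈ [-7/184, 17/184)
j=6 picked index 5: u0 ∈ [-3/92, 7/92)
j=7 picked index 7: u0 ∈ [7/184, 1/8)
intersection: [7/184, 13/184)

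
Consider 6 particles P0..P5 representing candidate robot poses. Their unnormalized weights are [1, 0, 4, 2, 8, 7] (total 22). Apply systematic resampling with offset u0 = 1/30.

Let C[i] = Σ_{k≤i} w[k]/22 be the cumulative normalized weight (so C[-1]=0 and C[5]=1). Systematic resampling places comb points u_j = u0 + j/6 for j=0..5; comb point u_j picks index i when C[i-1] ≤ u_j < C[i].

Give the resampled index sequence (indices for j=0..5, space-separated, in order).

C = [1/22, 1/22, 5/22, 7/22, 15/22, 1]
j=0: u_0=1/30 ∈ [0, 1/22) → index 0
j=1: u_1=1/5 ∈ [1/22, 5/22) → index 2
j=2: u_2=11/30 ∈ [7/22, 15/22) → index 4
j=3: u_3=8/15 ∈ [7/22, 15/22) → index 4
j=4: u_4=7/10 ∈ [15/22, 1) → index 5
j=5: u_5=13/15 ∈ [15/22, 1) → index 5

0 2 4 4 5 5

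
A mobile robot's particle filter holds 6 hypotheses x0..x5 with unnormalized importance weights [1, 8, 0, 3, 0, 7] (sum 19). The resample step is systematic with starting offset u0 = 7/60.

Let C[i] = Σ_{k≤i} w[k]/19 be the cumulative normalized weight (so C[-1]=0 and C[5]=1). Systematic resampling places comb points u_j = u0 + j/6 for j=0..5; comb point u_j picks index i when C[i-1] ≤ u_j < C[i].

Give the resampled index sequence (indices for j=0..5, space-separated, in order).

C = [1/19, 9/19, 9/19, 12/19, 12/19, 1]
j=0: u_0=7/60 ∈ [1/19, 9/19) → index 1
j=1: u_1=17/60 ∈ [1/19, 9/19) → index 1
j=2: u_2=9/20 ∈ [1/19, 9/19) → index 1
j=3: u_3=37/60 ∈ [9/19, 12/19) → index 3
j=4: u_4=47/60 ∈ [12/19, 1) → index 5
j=5: u_5=19/20 ∈ [12/19, 1) → index 5

1 1 1 3 5 5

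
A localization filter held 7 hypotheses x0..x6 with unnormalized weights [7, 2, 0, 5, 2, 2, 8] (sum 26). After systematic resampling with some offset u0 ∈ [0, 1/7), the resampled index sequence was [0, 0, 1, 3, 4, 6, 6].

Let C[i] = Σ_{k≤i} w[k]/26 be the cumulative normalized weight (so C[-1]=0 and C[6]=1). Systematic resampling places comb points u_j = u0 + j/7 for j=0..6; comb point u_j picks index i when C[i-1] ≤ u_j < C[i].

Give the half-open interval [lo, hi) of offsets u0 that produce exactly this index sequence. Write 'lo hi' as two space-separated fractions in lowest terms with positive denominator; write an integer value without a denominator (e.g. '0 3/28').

0 4/91

C = [7/26, 9/26, 9/26, 7/13, 8/13, 9/13, 1]
j=0 picked index 0: u0 ∈ [0, 7/26)
j=1 picked index 0: u0 ∈ [-1/7, 23/182)
j=2 picked index 1: u0 ∈ [-3/182, 11/182)
j=3 picked index 3: u0 ∈ [-15/182, 10/91)
j=4 picked index 4: u0 ∈ [-3/91, 4/91)
j=5 picked index 6: u0 ∈ [-2/91, 2/7)
j=6 picked index 6: u0 ∈ [-15/91, 1/7)
intersection: [0, 4/91)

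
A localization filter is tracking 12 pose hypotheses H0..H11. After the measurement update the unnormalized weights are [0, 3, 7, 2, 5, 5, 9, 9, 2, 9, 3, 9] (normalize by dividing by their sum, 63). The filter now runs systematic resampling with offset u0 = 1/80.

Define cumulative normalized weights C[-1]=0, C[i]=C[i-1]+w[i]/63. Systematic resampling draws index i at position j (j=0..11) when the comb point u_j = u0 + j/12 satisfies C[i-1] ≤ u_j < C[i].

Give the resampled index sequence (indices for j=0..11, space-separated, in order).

1 2 3 4 5 6 7 7 9 9 10 11

C = [0, 1/21, 10/63, 4/21, 17/63, 22/63, 31/63, 40/63, 2/3, 17/21, 6/7, 1]
j=0: u_0=1/80 ∈ [0, 1/21) → index 1
j=1: u_1=23/240 ∈ [1/21, 10/63) → index 2
j=2: u_2=43/240 ∈ [10/63, 4/21) → index 3
j=3: u_3=21/80 ∈ [4/21, 17/63) → index 4
j=4: u_4=83/240 ∈ [17/63, 22/63) → index 5
j=5: u_5=103/240 ∈ [22/63, 31/63) → index 6
j=6: u_6=41/80 ∈ [31/63, 40/63) → index 7
j=7: u_7=143/240 ∈ [31/63, 40/63) → index 7
j=8: u_8=163/240 ∈ [2/3, 17/21) → index 9
j=9: u_9=61/80 ∈ [2/3, 17/21) → index 9
j=10: u_10=203/240 ∈ [17/21, 6/7) → index 10
j=11: u_11=223/240 ∈ [6/7, 1) → index 11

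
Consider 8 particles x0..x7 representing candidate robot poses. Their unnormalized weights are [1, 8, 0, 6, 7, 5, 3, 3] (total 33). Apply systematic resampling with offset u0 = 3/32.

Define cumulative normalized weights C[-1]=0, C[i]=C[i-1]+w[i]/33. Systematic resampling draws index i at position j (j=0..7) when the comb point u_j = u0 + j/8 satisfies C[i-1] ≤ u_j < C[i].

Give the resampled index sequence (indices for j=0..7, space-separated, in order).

1 1 3 4 4 5 6 7

C = [1/33, 3/11, 3/11, 5/11, 2/3, 9/11, 10/11, 1]
j=0: u_0=3/32 ∈ [1/33, 3/11) → index 1
j=1: u_1=7/32 ∈ [1/33, 3/11) → index 1
j=2: u_2=11/32 ∈ [3/11, 5/11) → index 3
j=3: u_3=15/32 ∈ [5/11, 2/3) → index 4
j=4: u_4=19/32 ∈ [5/11, 2/3) → index 4
j=5: u_5=23/32 ∈ [2/3, 9/11) → index 5
j=6: u_6=27/32 ∈ [9/11, 10/11) → index 6
j=7: u_7=31/32 ∈ [10/11, 1) → index 7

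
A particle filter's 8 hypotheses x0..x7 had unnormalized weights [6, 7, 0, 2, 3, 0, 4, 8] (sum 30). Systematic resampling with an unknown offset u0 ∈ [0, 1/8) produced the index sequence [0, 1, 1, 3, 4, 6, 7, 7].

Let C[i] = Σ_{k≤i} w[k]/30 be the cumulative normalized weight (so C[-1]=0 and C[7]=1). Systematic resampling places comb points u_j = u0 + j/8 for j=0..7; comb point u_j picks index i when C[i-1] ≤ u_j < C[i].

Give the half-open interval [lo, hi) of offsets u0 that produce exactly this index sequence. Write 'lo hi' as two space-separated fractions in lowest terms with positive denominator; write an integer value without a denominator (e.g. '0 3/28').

C = [1/5, 13/30, 13/30, 1/2, 3/5, 3/5, 11/15, 1]
j=0 picked index 0: u0 ∈ [0, 1/5)
j=1 picked index 1: u0 ∈ [3/40, 37/120)
j=2 picked index 1: u0 ∈ [-1/20, 11/60)
j=3 picked index 3: u0 ∈ [7/120, 1/8)
j=4 picked index 4: u0 ∈ [0, 1/10)
j=5 picked index 6: u0 ∈ [-1/40, 13/120)
j=6 picked index 7: u0 ∈ [-1/60, 1/4)
j=7 picked index 7: u0 ∈ [-17/120, 1/8)
intersection: [3/40, 1/10)

3/40 1/10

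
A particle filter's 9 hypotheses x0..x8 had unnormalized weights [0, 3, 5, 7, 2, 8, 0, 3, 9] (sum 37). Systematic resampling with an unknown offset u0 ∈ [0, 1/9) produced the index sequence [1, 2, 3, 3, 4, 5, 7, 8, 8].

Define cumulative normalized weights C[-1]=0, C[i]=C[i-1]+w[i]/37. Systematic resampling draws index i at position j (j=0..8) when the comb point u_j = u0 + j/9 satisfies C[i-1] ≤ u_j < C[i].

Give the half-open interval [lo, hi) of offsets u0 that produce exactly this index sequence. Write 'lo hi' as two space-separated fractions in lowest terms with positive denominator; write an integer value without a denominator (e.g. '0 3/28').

1/111 5/333

C = [0, 3/37, 8/37, 15/37, 17/37, 25/37, 25/37, 28/37, 1]
j=0 picked index 1: u0 ∈ [0, 3/37)
j=1 picked index 2: u0 ∈ [-10/333, 35/333)
j=2 picked index 3: u0 ∈ [-2/333, 61/333)
j=3 picked index 3: u0 ∈ [-13/111, 8/111)
j=4 picked index 4: u0 ∈ [-13/333, 5/333)
j=5 picked index 5: u0 ∈ [-32/333, 40/333)
j=6 picked index 7: u0 ∈ [1/111, 10/111)
j=7 picked index 8: u0 ∈ [-7/333, 2/9)
j=8 picked index 8: u0 ∈ [-44/333, 1/9)
intersection: [1/111, 5/333)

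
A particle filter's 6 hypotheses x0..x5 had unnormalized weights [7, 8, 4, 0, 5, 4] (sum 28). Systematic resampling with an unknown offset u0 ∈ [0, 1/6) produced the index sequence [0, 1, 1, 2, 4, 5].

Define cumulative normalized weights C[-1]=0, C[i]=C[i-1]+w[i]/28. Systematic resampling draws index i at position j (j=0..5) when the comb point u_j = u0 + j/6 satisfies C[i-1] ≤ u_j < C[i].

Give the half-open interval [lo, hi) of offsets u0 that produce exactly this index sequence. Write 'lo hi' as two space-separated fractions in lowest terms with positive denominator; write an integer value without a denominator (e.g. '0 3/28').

1/12 1/6

C = [1/4, 15/28, 19/28, 19/28, 6/7, 1]
j=0 picked index 0: u0 ∈ [0, 1/4)
j=1 picked index 1: u0 ∈ [1/12, 31/84)
j=2 picked index 1: u0 ∈ [-1/12, 17/84)
j=3 picked index 2: u0 ∈ [1/28, 5/28)
j=4 picked index 4: u0 ∈ [1/84, 4/21)
j=5 picked index 5: u0 ∈ [1/42, 1/6)
intersection: [1/12, 1/6)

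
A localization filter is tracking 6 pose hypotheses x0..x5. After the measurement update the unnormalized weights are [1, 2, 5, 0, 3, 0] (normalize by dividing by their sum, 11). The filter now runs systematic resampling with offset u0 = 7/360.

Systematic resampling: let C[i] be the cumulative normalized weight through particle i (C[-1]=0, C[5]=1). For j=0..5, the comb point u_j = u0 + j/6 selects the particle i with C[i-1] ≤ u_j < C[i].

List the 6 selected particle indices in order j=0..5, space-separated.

C = [1/11, 3/11, 8/11, 8/11, 1, 1]
j=0: u_0=7/360 ∈ [0, 1/11) → index 0
j=1: u_1=67/360 ∈ [1/11, 3/11) → index 1
j=2: u_2=127/360 ∈ [3/11, 8/11) → index 2
j=3: u_3=187/360 ∈ [3/11, 8/11) → index 2
j=4: u_4=247/360 ∈ [3/11, 8/11) → index 2
j=5: u_5=307/360 ∈ [8/11, 1) → index 4

0 1 2 2 2 4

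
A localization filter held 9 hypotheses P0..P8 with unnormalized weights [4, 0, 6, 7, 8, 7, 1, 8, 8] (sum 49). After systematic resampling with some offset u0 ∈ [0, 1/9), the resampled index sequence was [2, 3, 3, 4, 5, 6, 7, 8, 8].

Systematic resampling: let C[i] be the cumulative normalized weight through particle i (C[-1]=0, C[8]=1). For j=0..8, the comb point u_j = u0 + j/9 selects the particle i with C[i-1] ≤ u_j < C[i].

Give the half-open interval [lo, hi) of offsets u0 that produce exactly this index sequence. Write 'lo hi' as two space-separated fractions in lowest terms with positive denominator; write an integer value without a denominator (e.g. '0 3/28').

C = [4/49, 4/49, 10/49, 17/49, 25/49, 32/49, 33/49, 41/49, 1]
j=0 picked index 2: u0 ∈ [4/49, 10/49)
j=1 picked index 3: u0 ∈ [41/441, 104/441)
j=2 picked index 3: u0 ∈ [-8/441, 55/441)
j=3 picked index 4: u0 ∈ [2/147, 26/147)
j=4 picked index 5: u0 ∈ [29/441, 92/441)
j=5 picked index 6: u0 ∈ [43/441, 52/441)
j=6 picked index 7: u0 ∈ [1/147, 25/147)
j=7 picked index 8: u0 ∈ [26/441, 2/9)
j=8 picked index 8: u0 ∈ [-23/441, 1/9)
intersection: [43/441, 1/9)

43/441 1/9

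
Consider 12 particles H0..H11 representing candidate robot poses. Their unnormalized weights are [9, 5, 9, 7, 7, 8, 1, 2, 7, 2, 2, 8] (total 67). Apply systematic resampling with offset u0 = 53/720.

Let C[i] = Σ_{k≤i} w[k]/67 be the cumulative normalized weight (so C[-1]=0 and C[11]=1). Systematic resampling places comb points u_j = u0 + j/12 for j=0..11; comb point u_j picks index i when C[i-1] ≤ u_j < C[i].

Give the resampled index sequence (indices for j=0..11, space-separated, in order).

0 1 2 2 3 4 5 5 8 9 11 11

C = [9/67, 14/67, 23/67, 30/67, 37/67, 45/67, 46/67, 48/67, 55/67, 57/67, 59/67, 1]
j=0: u_0=53/720 ∈ [0, 9/67) → index 0
j=1: u_1=113/720 ∈ [9/67, 14/67) → index 1
j=2: u_2=173/720 ∈ [14/67, 23/67) → index 2
j=3: u_3=233/720 ∈ [14/67, 23/67) → index 2
j=4: u_4=293/720 ∈ [23/67, 30/67) → index 3
j=5: u_5=353/720 ∈ [30/67, 37/67) → index 4
j=6: u_6=413/720 ∈ [37/67, 45/67) → index 5
j=7: u_7=473/720 ∈ [37/67, 45/67) → index 5
j=8: u_8=533/720 ∈ [48/67, 55/67) → index 8
j=9: u_9=593/720 ∈ [55/67, 57/67) → index 9
j=10: u_10=653/720 ∈ [59/67, 1) → index 11
j=11: u_11=713/720 ∈ [59/67, 1) → index 11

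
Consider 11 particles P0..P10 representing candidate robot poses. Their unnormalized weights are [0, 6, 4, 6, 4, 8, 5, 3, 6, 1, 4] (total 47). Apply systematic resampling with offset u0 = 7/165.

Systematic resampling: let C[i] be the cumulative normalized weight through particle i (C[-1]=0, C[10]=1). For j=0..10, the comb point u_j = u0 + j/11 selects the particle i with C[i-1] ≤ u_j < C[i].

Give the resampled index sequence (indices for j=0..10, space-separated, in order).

C = [0, 6/47, 10/47, 16/47, 20/47, 28/47, 33/47, 36/47, 42/47, 43/47, 1]
j=0: u_0=7/165 ∈ [0, 6/47) → index 1
j=1: u_1=2/15 ∈ [6/47, 10/47) → index 2
j=2: u_2=37/165 ∈ [10/47, 16/47) → index 3
j=3: u_3=52/165 ∈ [10/47, 16/47) → index 3
j=4: u_4=67/165 ∈ [16/47, 20/47) → index 4
j=5: u_5=82/165 ∈ [20/47, 28/47) → index 5
j=6: u_6=97/165 ∈ [20/47, 28/47) → index 5
j=7: u_7=112/165 ∈ [28/47, 33/47) → index 6
j=8: u_8=127/165 ∈ [36/47, 42/47) → index 8
j=9: u_9=142/165 ∈ [36/47, 42/47) → index 8
j=10: u_10=157/165 ∈ [43/47, 1) → index 10

1 2 3 3 4 5 5 6 8 8 10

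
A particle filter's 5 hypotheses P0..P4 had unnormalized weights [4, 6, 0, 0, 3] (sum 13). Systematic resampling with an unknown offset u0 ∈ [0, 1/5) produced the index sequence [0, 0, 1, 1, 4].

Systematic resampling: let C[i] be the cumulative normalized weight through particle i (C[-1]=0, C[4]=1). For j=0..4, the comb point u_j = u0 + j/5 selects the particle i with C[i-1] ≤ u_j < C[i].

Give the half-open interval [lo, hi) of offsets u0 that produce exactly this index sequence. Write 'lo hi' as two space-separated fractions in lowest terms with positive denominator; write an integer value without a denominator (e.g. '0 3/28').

C = [4/13, 10/13, 10/13, 10/13, 1]
j=0 picked index 0: u0 ∈ [0, 4/13)
j=1 picked index 0: u0 ∈ [-1/5, 7/65)
j=2 picked index 1: u0 ∈ [-6/65, 24/65)
j=3 picked index 1: u0 ∈ [-19/65, 11/65)
j=4 picked index 4: u0 ∈ [-2/65, 1/5)
intersection: [0, 7/65)

0 7/65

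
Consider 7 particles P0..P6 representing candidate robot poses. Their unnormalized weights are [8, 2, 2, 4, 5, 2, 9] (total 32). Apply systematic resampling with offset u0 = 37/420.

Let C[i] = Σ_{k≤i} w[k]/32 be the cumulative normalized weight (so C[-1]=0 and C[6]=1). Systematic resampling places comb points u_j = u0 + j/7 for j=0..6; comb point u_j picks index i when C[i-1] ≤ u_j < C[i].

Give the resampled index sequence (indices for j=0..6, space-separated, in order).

0 0 2 4 5 6 6

C = [1/4, 5/16, 3/8, 1/2, 21/32, 23/32, 1]
j=0: u_0=37/420 ∈ [0, 1/4) → index 0
j=1: u_1=97/420 ∈ [0, 1/4) → index 0
j=2: u_2=157/420 ∈ [5/16, 3/8) → index 2
j=3: u_3=31/60 ∈ [1/2, 21/32) → index 4
j=4: u_4=277/420 ∈ [21/32, 23/32) → index 5
j=5: u_5=337/420 ∈ [23/32, 1) → index 6
j=6: u_6=397/420 ∈ [23/32, 1) → index 6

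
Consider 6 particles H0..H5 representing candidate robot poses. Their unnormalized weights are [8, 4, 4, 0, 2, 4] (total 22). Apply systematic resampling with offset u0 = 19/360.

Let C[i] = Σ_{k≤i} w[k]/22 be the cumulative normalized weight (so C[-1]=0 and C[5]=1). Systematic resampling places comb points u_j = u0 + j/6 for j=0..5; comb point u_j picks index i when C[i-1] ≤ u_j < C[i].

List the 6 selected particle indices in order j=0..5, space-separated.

C = [4/11, 6/11, 8/11, 8/11, 9/11, 1]
j=0: u_0=19/360 ∈ [0, 4/11) → index 0
j=1: u_1=79/360 ∈ [0, 4/11) → index 0
j=2: u_2=139/360 ∈ [4/11, 6/11) → index 1
j=3: u_3=199/360 ∈ [6/11, 8/11) → index 2
j=4: u_4=259/360 ∈ [6/11, 8/11) → index 2
j=5: u_5=319/360 ∈ [9/11, 1) → index 5

0 0 1 2 2 5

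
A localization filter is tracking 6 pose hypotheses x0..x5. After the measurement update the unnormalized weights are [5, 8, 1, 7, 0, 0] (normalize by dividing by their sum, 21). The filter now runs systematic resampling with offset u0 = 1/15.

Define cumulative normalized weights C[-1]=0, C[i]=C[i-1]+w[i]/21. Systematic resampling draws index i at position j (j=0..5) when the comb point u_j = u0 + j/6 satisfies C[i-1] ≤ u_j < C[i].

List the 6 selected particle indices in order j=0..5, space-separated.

C = [5/21, 13/21, 2/3, 1, 1, 1]
j=0: u_0=1/15 ∈ [0, 5/21) → index 0
j=1: u_1=7/30 ∈ [0, 5/21) → index 0
j=2: u_2=2/5 ∈ [5/21, 13/21) → index 1
j=3: u_3=17/30 ∈ [5/21, 13/21) → index 1
j=4: u_4=11/15 ∈ [2/3, 1) → index 3
j=5: u_5=9/10 ∈ [2/3, 1) → index 3

0 0 1 1 3 3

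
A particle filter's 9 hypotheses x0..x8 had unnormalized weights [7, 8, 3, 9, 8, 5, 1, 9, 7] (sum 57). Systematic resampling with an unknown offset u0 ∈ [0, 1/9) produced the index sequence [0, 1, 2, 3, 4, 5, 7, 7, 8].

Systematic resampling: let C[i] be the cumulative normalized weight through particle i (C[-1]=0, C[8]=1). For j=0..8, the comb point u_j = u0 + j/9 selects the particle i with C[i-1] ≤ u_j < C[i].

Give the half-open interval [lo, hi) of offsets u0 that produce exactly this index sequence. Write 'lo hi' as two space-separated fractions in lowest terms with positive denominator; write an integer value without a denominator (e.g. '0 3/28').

C = [7/57, 5/19, 6/19, 9/19, 35/57, 40/57, 41/57, 50/57, 1]
j=0 picked index 0: u0 ∈ [0, 7/57)
j=1 picked index 1: u0 ∈ [2/171, 26/171)
j=2 picked index 2: u0 ∈ [7/171, 16/171)
j=3 picked index 3: u0 ∈ [-1/57, 8/57)
j=4 picked index 4: u0 ∈ [5/171, 29/171)
j=5 picked index 5: u0 ∈ [10/171, 25/171)
j=6 picked index 7: u0 ∈ [1/19, 4/19)
j=7 picked index 7: u0 ∈ [-10/171, 17/171)
j=8 picked index 8: u0 ∈ [-2/171, 1/9)
intersection: [10/171, 16/171)

10/171 16/171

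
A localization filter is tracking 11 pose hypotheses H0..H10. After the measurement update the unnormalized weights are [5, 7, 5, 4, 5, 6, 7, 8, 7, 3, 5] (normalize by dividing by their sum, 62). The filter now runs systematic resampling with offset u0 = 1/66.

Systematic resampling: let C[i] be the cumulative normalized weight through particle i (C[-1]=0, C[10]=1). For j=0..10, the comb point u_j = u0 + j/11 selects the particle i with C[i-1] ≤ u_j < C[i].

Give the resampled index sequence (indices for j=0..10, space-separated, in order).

0 1 2 3 4 5 6 7 7 8 10

C = [5/62, 6/31, 17/62, 21/62, 13/31, 16/31, 39/62, 47/62, 27/31, 57/62, 1]
j=0: u_0=1/66 ∈ [0, 5/62) → index 0
j=1: u_1=7/66 ∈ [5/62, 6/31) → index 1
j=2: u_2=13/66 ∈ [6/31, 17/62) → index 2
j=3: u_3=19/66 ∈ [17/62, 21/62) → index 3
j=4: u_4=25/66 ∈ [21/62, 13/31) → index 4
j=5: u_5=31/66 ∈ [13/31, 16/31) → index 5
j=6: u_6=37/66 ∈ [16/31, 39/62) → index 6
j=7: u_7=43/66 ∈ [39/62, 47/62) → index 7
j=8: u_8=49/66 ∈ [39/62, 47/62) → index 7
j=9: u_9=5/6 ∈ [47/62, 27/31) → index 8
j=10: u_10=61/66 ∈ [57/62, 1) → index 10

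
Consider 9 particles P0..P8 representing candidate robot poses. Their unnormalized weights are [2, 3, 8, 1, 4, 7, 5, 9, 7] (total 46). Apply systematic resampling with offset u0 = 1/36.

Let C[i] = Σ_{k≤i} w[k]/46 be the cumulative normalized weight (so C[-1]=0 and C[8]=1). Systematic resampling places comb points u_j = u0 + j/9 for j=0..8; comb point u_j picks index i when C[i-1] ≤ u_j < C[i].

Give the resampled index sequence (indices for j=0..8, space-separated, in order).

C = [1/23, 5/46, 13/46, 7/23, 9/23, 25/46, 15/23, 39/46, 1]
j=0: u_0=1/36 ∈ [0, 1/23) → index 0
j=1: u_1=5/36 ∈ [5/46, 13/46) → index 2
j=2: u_2=1/4 ∈ [5/46, 13/46) → index 2
j=3: u_3=13/36 ∈ [7/23, 9/23) → index 4
j=4: u_4=17/36 ∈ [9/23, 25/46) → index 5
j=5: u_5=7/12 ∈ [25/46, 15/23) → index 6
j=6: u_6=25/36 ∈ [15/23, 39/46) → index 7
j=7: u_7=29/36 ∈ [15/23, 39/46) → index 7
j=8: u_8=11/12 ∈ [39/46, 1) → index 8

0 2 2 4 5 6 7 7 8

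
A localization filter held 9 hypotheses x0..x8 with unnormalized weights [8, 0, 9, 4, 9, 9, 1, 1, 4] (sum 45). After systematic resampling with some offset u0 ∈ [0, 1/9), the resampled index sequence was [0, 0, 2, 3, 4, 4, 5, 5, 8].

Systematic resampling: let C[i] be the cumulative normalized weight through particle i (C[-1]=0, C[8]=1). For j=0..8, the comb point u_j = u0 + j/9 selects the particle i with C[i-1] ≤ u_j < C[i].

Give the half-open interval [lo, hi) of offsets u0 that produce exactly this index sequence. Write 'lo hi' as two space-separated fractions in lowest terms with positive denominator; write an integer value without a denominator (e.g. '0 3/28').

C = [8/45, 8/45, 17/45, 7/15, 2/3, 13/15, 8/9, 41/45, 1]
j=0 picked index 0: u0 ∈ [0, 8/45)
j=1 picked index 0: u0 ∈ [-1/9, 1/15)
j=2 picked index 2: u0 ∈ [-2/45, 7/45)
j=3 picked index 3: u0 ∈ [2/45, 2/15)
j=4 picked index 4: u0 ∈ [1/45, 2/9)
j=5 picked index 4: u0 ∈ [-4/45, 1/9)
j=6 picked index 5: u0 ∈ [0, 1/5)
j=7 picked index 5: u0 ∈ [-1/9, 4/45)
j=8 picked index 8: u0 ∈ [1/45, 1/9)
intersection: [2/45, 1/15)

2/45 1/15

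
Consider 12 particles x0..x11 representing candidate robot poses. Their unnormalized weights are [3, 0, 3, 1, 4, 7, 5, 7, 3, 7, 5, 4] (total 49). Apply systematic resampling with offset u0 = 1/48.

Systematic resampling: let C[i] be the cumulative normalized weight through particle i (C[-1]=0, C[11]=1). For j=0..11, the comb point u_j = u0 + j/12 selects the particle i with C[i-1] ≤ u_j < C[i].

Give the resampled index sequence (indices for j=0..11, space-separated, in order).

0 2 4 5 5 6 7 7 9 9 10 11

C = [3/49, 3/49, 6/49, 1/7, 11/49, 18/49, 23/49, 30/49, 33/49, 40/49, 45/49, 1]
j=0: u_0=1/48 ∈ [0, 3/49) → index 0
j=1: u_1=5/48 ∈ [3/49, 6/49) → index 2
j=2: u_2=3/16 ∈ [1/7, 11/49) → index 4
j=3: u_3=13/48 ∈ [11/49, 18/49) → index 5
j=4: u_4=17/48 ∈ [11/49, 18/49) → index 5
j=5: u_5=7/16 ∈ [18/49, 23/49) → index 6
j=6: u_6=25/48 ∈ [23/49, 30/49) → index 7
j=7: u_7=29/48 ∈ [23/49, 30/49) → index 7
j=8: u_8=11/16 ∈ [33/49, 40/49) → index 9
j=9: u_9=37/48 ∈ [33/49, 40/49) → index 9
j=10: u_10=41/48 ∈ [40/49, 45/49) → index 10
j=11: u_11=15/16 ∈ [45/49, 1) → index 11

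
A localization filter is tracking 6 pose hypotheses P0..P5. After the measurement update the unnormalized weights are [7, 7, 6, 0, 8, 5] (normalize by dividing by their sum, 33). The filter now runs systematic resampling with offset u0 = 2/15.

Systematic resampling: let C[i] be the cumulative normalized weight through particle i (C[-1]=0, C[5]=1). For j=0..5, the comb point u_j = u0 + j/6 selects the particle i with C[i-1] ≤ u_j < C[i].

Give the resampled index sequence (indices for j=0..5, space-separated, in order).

0 1 2 4 4 5

C = [7/33, 14/33, 20/33, 20/33, 28/33, 1]
j=0: u_0=2/15 ∈ [0, 7/33) → index 0
j=1: u_1=3/10 ∈ [7/33, 14/33) → index 1
j=2: u_2=7/15 ∈ [14/33, 20/33) → index 2
j=3: u_3=19/30 ∈ [20/33, 28/33) → index 4
j=4: u_4=4/5 ∈ [20/33, 28/33) → index 4
j=5: u_5=29/30 ∈ [28/33, 1) → index 5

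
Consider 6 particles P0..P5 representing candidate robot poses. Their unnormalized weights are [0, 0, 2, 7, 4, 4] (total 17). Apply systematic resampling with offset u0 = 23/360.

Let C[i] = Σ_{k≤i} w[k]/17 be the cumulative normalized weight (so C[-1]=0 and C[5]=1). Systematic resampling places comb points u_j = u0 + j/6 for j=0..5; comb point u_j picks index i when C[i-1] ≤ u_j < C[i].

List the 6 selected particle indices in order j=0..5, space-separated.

2 3 3 4 4 5

C = [0, 0, 2/17, 9/17, 13/17, 1]
j=0: u_0=23/360 ∈ [0, 2/17) → index 2
j=1: u_1=83/360 ∈ [2/17, 9/17) → index 3
j=2: u_2=143/360 ∈ [2/17, 9/17) → index 3
j=3: u_3=203/360 ∈ [9/17, 13/17) → index 4
j=4: u_4=263/360 ∈ [9/17, 13/17) → index 4
j=5: u_5=323/360 ∈ [13/17, 1) → index 5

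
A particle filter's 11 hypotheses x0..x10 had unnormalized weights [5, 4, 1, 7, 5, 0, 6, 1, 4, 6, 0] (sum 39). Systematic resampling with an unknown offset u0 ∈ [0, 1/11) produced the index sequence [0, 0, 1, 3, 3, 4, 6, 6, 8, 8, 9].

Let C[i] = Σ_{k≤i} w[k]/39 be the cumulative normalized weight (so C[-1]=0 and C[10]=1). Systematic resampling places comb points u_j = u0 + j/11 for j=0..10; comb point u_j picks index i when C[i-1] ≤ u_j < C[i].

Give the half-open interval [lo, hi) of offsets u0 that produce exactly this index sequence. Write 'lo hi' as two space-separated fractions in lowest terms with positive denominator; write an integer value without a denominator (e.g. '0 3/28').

C = [5/39, 3/13, 10/39, 17/39, 22/39, 22/39, 28/39, 29/39, 11/13, 1, 1]
j=0 picked index 0: u0 ∈ [0, 5/39)
j=1 picked index 0: u0 ∈ [-1/11, 16/429)
j=2 picked index 1: u0 ∈ [-23/429, 7/143)
j=3 picked index 3: u0 ∈ [-7/429, 70/429)
j=4 picked index 3: u0 ∈ [-46/429, 31/429)
j=5 picked index 4: u0 ∈ [-8/429, 47/429)
j=6 picked index 6: u0 ∈ [8/429, 74/429)
j=7 picked index 6: u0 ∈ [-31/429, 35/429)
j=8 picked index 8: u0 ∈ [7/429, 17/143)
j=9 picked index 8: u0 ∈ [-32/429, 4/143)
j=10 picked index 9: u0 ∈ [-9/143, 1/11)
intersection: [8/429, 4/143)

8/429 4/143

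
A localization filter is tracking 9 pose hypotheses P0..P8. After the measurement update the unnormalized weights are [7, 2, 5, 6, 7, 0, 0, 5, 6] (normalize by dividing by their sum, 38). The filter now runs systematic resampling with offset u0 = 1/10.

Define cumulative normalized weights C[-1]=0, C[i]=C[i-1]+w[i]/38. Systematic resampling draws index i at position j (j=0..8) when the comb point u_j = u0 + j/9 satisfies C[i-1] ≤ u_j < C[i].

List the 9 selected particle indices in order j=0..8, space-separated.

0 1 2 3 4 4 7 8 8

C = [7/38, 9/38, 7/19, 10/19, 27/38, 27/38, 27/38, 16/19, 1]
j=0: u_0=1/10 ∈ [0, 7/38) → index 0
j=1: u_1=19/90 ∈ [7/38, 9/38) → index 1
j=2: u_2=29/90 ∈ [9/38, 7/19) → index 2
j=3: u_3=13/30 ∈ [7/19, 10/19) → index 3
j=4: u_4=49/90 ∈ [10/19, 27/38) → index 4
j=5: u_5=59/90 ∈ [10/19, 27/38) → index 4
j=6: u_6=23/30 ∈ [27/38, 16/19) → index 7
j=7: u_7=79/90 ∈ [16/19, 1) → index 8
j=8: u_8=89/90 ∈ [16/19, 1) → index 8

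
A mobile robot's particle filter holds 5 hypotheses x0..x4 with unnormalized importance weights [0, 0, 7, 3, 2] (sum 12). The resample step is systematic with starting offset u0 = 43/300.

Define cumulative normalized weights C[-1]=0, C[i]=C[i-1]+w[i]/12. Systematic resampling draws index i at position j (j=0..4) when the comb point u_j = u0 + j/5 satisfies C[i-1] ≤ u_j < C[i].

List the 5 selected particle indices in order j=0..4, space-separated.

2 2 2 3 4

C = [0, 0, 7/12, 5/6, 1]
j=0: u_0=43/300 ∈ [0, 7/12) → index 2
j=1: u_1=103/300 ∈ [0, 7/12) → index 2
j=2: u_2=163/300 ∈ [0, 7/12) → index 2
j=3: u_3=223/300 ∈ [7/12, 5/6) → index 3
j=4: u_4=283/300 ∈ [5/6, 1) → index 4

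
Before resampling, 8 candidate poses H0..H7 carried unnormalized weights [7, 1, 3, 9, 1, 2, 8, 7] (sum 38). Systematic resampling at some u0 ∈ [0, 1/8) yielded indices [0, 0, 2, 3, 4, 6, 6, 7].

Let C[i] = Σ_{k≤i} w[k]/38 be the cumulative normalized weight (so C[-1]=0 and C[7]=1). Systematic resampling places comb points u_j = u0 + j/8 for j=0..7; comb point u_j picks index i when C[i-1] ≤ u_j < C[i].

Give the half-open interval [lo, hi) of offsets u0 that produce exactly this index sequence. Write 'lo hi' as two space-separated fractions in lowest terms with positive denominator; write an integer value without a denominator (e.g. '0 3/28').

C = [7/38, 4/19, 11/38, 10/19, 21/38, 23/38, 31/38, 1]
j=0 picked index 0: u0 ∈ [0, 7/38)
j=1 picked index 0: u0 ∈ [-1/8, 9/152)
j=2 picked index 2: u0 ∈ [-3/76, 3/76)
j=3 picked index 3: u0 ∈ [-13/152, 23/152)
j=4 picked index 4: u0 ∈ [1/38, 1/19)
j=5 picked index 6: u0 ∈ [-3/152, 29/152)
j=6 picked index 6: u0 ∈ [-11/76, 5/76)
j=7 picked index 7: u0 ∈ [-9/152, 1/8)
intersection: [1/38, 3/76)

1/38 3/76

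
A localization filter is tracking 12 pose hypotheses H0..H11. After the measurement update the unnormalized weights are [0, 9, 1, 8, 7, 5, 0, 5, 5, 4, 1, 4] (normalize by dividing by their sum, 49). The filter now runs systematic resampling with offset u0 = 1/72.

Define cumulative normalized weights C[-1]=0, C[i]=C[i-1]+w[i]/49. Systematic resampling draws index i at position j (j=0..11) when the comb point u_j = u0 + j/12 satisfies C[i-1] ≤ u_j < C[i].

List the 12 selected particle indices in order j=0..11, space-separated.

C = [0, 9/49, 10/49, 18/49, 25/49, 30/49, 30/49, 5/7, 40/49, 44/49, 45/49, 1]
j=0: u_0=1/72 ∈ [0, 9/49) → index 1
j=1: u_1=7/72 ∈ [0, 9/49) → index 1
j=2: u_2=13/72 ∈ [0, 9/49) → index 1
j=3: u_3=19/72 ∈ [10/49, 18/49) → index 3
j=4: u_4=25/72 ∈ [10/49, 18/49) → index 3
j=5: u_5=31/72 ∈ [18/49, 25/49) → index 4
j=6: u_6=37/72 ∈ [25/49, 30/49) → index 5
j=7: u_7=43/72 ∈ [25/49, 30/49) → index 5
j=8: u_8=49/72 ∈ [30/49, 5/7) → index 7
j=9: u_9=55/72 ∈ [5/7, 40/49) → index 8
j=10: u_10=61/72 ∈ [40/49, 44/49) → index 9
j=11: u_11=67/72 ∈ [45/49, 1) → index 11

1 1 1 3 3 4 5 5 7 8 9 11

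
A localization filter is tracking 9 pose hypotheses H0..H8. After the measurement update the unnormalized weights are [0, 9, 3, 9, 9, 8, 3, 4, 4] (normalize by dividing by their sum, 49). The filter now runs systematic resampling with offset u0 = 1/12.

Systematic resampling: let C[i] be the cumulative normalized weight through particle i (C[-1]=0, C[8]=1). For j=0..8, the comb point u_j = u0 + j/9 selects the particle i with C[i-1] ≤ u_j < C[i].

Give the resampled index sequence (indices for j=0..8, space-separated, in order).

1 2 3 3 4 5 5 7 8

C = [0, 9/49, 12/49, 3/7, 30/49, 38/49, 41/49, 45/49, 1]
j=0: u_0=1/12 ∈ [0, 9/49) → index 1
j=1: u_1=7/36 ∈ [9/49, 12/49) → index 2
j=2: u_2=11/36 ∈ [12/49, 3/7) → index 3
j=3: u_3=5/12 ∈ [12/49, 3/7) → index 3
j=4: u_4=19/36 ∈ [3/7, 30/49) → index 4
j=5: u_5=23/36 ∈ [30/49, 38/49) → index 5
j=6: u_6=3/4 ∈ [30/49, 38/49) → index 5
j=7: u_7=31/36 ∈ [41/49, 45/49) → index 7
j=8: u_8=35/36 ∈ [45/49, 1) → index 8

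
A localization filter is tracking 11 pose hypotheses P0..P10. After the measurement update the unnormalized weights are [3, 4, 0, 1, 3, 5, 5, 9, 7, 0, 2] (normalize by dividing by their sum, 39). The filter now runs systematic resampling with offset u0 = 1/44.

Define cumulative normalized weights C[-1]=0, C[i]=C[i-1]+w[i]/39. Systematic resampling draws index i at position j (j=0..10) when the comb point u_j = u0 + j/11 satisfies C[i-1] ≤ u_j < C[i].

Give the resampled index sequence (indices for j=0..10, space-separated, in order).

0 1 3 5 5 6 7 7 7 8 8

C = [1/13, 7/39, 7/39, 8/39, 11/39, 16/39, 7/13, 10/13, 37/39, 37/39, 1]
j=0: u_0=1/44 ∈ [0, 1/13) → index 0
j=1: u_1=5/44 ∈ [1/13, 7/39) → index 1
j=2: u_2=9/44 ∈ [7/39, 8/39) → index 3
j=3: u_3=13/44 ∈ [11/39, 16/39) → index 5
j=4: u_4=17/44 ∈ [11/39, 16/39) → index 5
j=5: u_5=21/44 ∈ [16/39, 7/13) → index 6
j=6: u_6=25/44 ∈ [7/13, 10/13) → index 7
j=7: u_7=29/44 ∈ [7/13, 10/13) → index 7
j=8: u_8=3/4 ∈ [7/13, 10/13) → index 7
j=9: u_9=37/44 ∈ [10/13, 37/39) → index 8
j=10: u_10=41/44 ∈ [10/13, 37/39) → index 8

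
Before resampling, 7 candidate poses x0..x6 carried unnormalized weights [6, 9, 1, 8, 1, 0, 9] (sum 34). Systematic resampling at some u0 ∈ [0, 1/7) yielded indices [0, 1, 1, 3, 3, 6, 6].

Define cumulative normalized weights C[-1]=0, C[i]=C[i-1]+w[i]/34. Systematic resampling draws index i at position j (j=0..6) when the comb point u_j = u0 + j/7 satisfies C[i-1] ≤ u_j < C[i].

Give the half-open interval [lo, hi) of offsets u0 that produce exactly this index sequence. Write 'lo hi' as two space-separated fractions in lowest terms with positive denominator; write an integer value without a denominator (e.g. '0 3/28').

5/119 16/119

C = [3/17, 15/34, 8/17, 12/17, 25/34, 25/34, 1]
j=0 picked index 0: u0 ∈ [0, 3/17)
j=1 picked index 1: u0 ∈ [4/119, 71/238)
j=2 picked index 1: u0 ∈ [-13/119, 37/238)
j=3 picked index 3: u0 ∈ [5/119, 33/119)
j=4 picked index 3: u0 ∈ [-12/119, 16/119)
j=5 picked index 6: u0 ∈ [5/238, 2/7)
j=6 picked index 6: u0 ∈ [-29/238, 1/7)
intersection: [5/119, 16/119)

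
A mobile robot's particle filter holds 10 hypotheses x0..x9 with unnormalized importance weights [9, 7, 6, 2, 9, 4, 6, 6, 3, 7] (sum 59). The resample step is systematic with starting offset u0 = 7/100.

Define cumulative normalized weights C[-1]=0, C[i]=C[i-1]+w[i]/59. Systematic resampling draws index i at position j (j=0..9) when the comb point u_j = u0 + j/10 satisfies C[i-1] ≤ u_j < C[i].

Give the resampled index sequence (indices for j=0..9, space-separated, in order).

0 1 1 2 4 5 6 7 8 9

C = [9/59, 16/59, 22/59, 24/59, 33/59, 37/59, 43/59, 49/59, 52/59, 1]
j=0: u_0=7/100 ∈ [0, 9/59) → index 0
j=1: u_1=17/100 ∈ [9/59, 16/59) → index 1
j=2: u_2=27/100 ∈ [9/59, 16/59) → index 1
j=3: u_3=37/100 ∈ [16/59, 22/59) → index 2
j=4: u_4=47/100 ∈ [24/59, 33/59) → index 4
j=5: u_5=57/100 ∈ [33/59, 37/59) → index 5
j=6: u_6=67/100 ∈ [37/59, 43/59) → index 6
j=7: u_7=77/100 ∈ [43/59, 49/59) → index 7
j=8: u_8=87/100 ∈ [49/59, 52/59) → index 8
j=9: u_9=97/100 ∈ [52/59, 1) → index 9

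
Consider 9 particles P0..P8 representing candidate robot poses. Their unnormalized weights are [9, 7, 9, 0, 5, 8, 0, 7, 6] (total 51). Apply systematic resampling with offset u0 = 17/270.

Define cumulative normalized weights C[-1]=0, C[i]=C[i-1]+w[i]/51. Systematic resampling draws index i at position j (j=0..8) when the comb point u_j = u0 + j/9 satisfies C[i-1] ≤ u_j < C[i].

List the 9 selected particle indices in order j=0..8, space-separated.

0 0 1 2 4 5 5 7 8

C = [3/17, 16/51, 25/51, 25/51, 10/17, 38/51, 38/51, 15/17, 1]
j=0: u_0=17/270 ∈ [0, 3/17) → index 0
j=1: u_1=47/270 ∈ [0, 3/17) → index 0
j=2: u_2=77/270 ∈ [3/17, 16/51) → index 1
j=3: u_3=107/270 ∈ [16/51, 25/51) → index 2
j=4: u_4=137/270 ∈ [25/51, 10/17) → index 4
j=5: u_5=167/270 ∈ [10/17, 38/51) → index 5
j=6: u_6=197/270 ∈ [10/17, 38/51) → index 5
j=7: u_7=227/270 ∈ [38/51, 15/17) → index 7
j=8: u_8=257/270 ∈ [15/17, 1) → index 8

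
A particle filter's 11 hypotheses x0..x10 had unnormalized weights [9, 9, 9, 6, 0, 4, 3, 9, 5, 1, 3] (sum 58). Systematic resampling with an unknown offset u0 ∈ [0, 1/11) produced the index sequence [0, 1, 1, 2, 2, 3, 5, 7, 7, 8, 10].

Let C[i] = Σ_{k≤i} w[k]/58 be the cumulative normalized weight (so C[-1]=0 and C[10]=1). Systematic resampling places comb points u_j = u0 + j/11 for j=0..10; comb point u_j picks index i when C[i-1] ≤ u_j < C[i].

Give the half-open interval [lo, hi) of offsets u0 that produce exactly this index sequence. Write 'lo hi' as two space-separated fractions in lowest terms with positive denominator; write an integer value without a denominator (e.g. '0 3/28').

C = [9/58, 9/29, 27/58, 33/58, 33/58, 37/58, 20/29, 49/58, 27/29, 55/58, 1]
j=0 picked index 0: u0 ∈ [0, 9/58)
j=1 picked index 1: u0 ∈ [41/638, 70/319)
j=2 picked index 1: u0 ∈ [-17/638, 41/319)
j=3 picked index 2: u0 ∈ [12/319, 123/638)
j=4 picked index 2: u0 ∈ [-17/319, 65/638)
j=5 picked index 3: u0 ∈ [7/638, 73/638)
j=6 picked index 5: u0 ∈ [15/638, 59/638)
j=7 picked index 7: u0 ∈ [17/319, 133/638)
j=8 picked index 7: u0 ∈ [-12/319, 75/638)
j=9 picked index 8: u0 ∈ [17/638, 36/319)
j=10 picked index 10: u0 ∈ [25/638, 1/11)
intersection: [41/638, 1/11)

41/638 1/11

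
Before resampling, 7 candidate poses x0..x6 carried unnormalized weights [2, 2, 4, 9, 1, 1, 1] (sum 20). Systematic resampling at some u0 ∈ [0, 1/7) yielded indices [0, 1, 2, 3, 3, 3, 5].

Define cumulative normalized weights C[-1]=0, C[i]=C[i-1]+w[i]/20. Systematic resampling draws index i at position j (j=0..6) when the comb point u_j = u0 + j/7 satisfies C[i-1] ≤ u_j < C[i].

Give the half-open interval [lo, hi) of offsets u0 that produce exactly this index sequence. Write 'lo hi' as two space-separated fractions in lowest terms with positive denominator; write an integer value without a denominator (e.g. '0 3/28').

C = [1/10, 1/5, 2/5, 17/20, 9/10, 19/20, 1]
j=0 picked index 0: u0 ∈ [0, 1/10)
j=1 picked index 1: u0 ∈ [-3/70, 2/35)
j=2 picked index 2: u0 ∈ [-3/35, 4/35)
j=3 picked index 3: u0 ∈ [-1/35, 59/140)
j=4 picked index 3: u0 ∈ [-6/35, 39/140)
j=5 picked index 3: u0 ∈ [-11/35, 19/140)
j=6 picked index 5: u0 ∈ [3/70, 13/140)
intersection: [3/70, 2/35)

3/70 2/35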